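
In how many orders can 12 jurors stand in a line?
12! = 479001600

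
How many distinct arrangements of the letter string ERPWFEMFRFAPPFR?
15! / (3! × 1! × 1! × 4! × 3! × 2! × 1!) = 756756000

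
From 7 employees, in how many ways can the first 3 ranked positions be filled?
P(7,3) = 7!/(7-3)! = 210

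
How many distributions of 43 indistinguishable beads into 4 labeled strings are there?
C(43+4-1, 4-1) = C(46, 3) = 15180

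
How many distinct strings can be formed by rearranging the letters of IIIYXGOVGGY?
11! / (2! × 3! × 1! × 1! × 1! × 3!) = 554400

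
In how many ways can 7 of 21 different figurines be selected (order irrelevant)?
C(21,7) = 21!/(7!×14!) = 116280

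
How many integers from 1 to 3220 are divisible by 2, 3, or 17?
⌊3220/2⌋+⌊3220/3⌋+⌊3220/17⌋ - ⌊3220/6⌋-⌊3220/34⌋-⌊3220/51⌋ + ⌊3220/102⌋ = 1610+1073+189 - 536-94-63 + 31 = 2210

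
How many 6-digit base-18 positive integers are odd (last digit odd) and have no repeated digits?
Last∈{1,3,5,7,9,11,13,15,17}. Last=0: 0. Last nonzero: 9×16×P(16,4) = 6289920. Total = 6289920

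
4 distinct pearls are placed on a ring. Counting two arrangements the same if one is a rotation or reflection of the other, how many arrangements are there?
(4-1)!/2 = 6/2 = 3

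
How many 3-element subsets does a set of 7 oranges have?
C(7,3) = 7!/(3!×4!) = 35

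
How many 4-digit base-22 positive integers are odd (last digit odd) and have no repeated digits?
Last∈{1,3,5,7,9,11,13,15,17,19,21}. Last=0: 0. Last nonzero: 11×20×P(20,2) = 83600. Total = 83600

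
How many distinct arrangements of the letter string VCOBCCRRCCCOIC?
14! / (1! × 2! × 7! × 1! × 1! × 2!) = 4324320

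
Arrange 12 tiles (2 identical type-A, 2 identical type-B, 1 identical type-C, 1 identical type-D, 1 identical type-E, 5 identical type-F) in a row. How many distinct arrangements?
12! / (2! × 2! × 1! × 1! × 1! × 5!) = 997920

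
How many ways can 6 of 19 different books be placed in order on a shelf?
P(19,6) = 19!/(19-6)! = 19535040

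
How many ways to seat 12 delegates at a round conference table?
Circular: fix one position, arrange the rest. (12-1)! = 39916800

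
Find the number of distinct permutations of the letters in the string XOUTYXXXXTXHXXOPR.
17! / (2! × 8! × 1! × 1! × 1! × 1! × 1! × 2!) = 2205403200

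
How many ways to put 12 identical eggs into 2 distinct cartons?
C(12+2-1, 2-1) = C(13, 1) = 13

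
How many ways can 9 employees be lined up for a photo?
9! = 362880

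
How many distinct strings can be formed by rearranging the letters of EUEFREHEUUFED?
13! / (1! × 3! × 1! × 1! × 2! × 5!) = 4324320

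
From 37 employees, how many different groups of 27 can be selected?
C(37,27) = 37!/(27!×10!) = 348330136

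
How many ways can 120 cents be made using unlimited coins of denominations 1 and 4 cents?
Coefficient of x^120 in 1/(1-x^1) · 1/(1-x^4). Use j coins of 4 for j = 0..⌊120/4⌋ = 30, the rest in 1s: 30 + 1 = 31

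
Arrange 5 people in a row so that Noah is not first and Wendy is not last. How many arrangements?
By inclusion-exclusion: 5! - 2×(5-1)! + (5-2)! = 120 - 48 + 6 = 78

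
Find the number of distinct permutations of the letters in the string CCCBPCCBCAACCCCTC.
17! / (2! × 2! × 1! × 1! × 11!) = 2227680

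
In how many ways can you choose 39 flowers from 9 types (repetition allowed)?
C(39+9-1, 9-1) = C(47, 8) = 314457495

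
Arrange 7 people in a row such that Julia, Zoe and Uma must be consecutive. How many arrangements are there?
Treat the 3 as one block: (7-3+1)! × 3! = 120 × 6 = 720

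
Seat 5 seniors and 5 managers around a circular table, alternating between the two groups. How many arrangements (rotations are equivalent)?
Fix one of the seniors: (5-1)! ways for the remaining seniors, × 5! ways for the managers = 24 × 120 = 2880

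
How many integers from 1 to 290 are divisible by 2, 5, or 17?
⌊290/2⌋+⌊290/5⌋+⌊290/17⌋ - ⌊290/10⌋-⌊290/34⌋-⌊290/85⌋ + ⌊290/170⌋ = 145+58+17 - 29-8-3 + 1 = 181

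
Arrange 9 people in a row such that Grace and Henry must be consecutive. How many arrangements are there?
Treat the 2 as one block: (9-2+1)! × 2! = 40320 × 2 = 80640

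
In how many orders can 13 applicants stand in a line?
13! = 6227020800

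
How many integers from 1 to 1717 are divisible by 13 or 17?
⌊1717/13⌋ + ⌊1717/17⌋ - ⌊1717/221⌋ = 132 + 101 - 7 = 226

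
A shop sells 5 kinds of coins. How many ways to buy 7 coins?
C(7+5-1, 5-1) = C(11, 4) = 330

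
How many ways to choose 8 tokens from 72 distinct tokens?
C(72,8) = 72!/(8!×64!) = 11969016345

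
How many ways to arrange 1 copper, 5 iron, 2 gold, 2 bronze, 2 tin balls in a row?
12! / (1! × 5! × 2! × 2! × 2!) = 498960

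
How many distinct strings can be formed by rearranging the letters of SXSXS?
5! / (2! × 3!) = 10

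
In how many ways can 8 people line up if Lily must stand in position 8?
Fix one position: (8-1)! = 5040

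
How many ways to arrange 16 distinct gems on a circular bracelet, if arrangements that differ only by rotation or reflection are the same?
(16-1)!/2 = 1307674368000/2 = 653837184000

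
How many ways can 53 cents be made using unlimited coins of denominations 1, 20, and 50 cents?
Coefficient of x^53 in 1/(1-x^1) · 1/(1-x^20) · 1/(1-x^50). Case on j = number of 50-cent coins (j = 0..1); remainder r = 53 - 50j is made from {1,20} in ⌊r/20⌋+1 ways. r = 53, 3 → 3 + 1 = 4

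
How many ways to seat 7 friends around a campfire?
Circular: fix one position, arrange the rest. (7-1)! = 720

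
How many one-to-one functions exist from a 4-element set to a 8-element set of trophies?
P(8,4) = 8!/(8-4)! = 1680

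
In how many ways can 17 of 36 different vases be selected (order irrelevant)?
C(36,17) = 36!/(17!×19!) = 8597496600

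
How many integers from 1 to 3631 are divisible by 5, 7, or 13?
⌊3631/5⌋+⌊3631/7⌋+⌊3631/13⌋ - ⌊3631/35⌋-⌊3631/65⌋-⌊3631/91⌋ + ⌊3631/455⌋ = 726+518+279 - 103-55-39 + 7 = 1333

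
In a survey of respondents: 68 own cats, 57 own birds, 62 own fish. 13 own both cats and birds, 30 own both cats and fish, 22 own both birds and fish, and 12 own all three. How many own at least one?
|A∪B∪C| = 68+57+62-13-30-22+12 = 134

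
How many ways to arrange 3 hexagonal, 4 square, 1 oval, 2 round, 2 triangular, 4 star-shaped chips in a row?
16! / (3! × 4! × 1! × 2! × 2! × 4!) = 1513512000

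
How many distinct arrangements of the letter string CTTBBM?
6! / (2! × 1! × 2! × 1!) = 180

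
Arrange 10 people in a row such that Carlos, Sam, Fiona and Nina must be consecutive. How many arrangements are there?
Treat the 4 as one block: (10-4+1)! × 4! = 5040 × 24 = 120960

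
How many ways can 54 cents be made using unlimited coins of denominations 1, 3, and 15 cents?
Coefficient of x^54 in 1/(1-x^1) · 1/(1-x^3) · 1/(1-x^15). Case on j = number of 15-cent coins (j = 0..3); remainder r = 54 - 15j is made from {1,3} in ⌊r/3⌋+1 ways. r = 54, 39, 24, 9 → 19 + 14 + 9 + 4 = 46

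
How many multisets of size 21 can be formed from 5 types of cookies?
C(21+5-1, 5-1) = C(25, 4) = 12650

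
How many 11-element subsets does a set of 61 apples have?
C(61,11) = 61!/(11!×50!) = 418094152866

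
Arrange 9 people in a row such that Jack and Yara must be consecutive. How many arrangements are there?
Treat the 2 as one block: (9-2+1)! × 2! = 40320 × 2 = 80640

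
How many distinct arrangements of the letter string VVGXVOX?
7! / (3! × 2! × 1! × 1!) = 420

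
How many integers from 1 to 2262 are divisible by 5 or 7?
⌊2262/5⌋ + ⌊2262/7⌋ - ⌊2262/35⌋ = 452 + 323 - 64 = 711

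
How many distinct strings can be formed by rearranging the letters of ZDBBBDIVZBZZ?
12! / (1! × 4! × 2! × 4! × 1!) = 415800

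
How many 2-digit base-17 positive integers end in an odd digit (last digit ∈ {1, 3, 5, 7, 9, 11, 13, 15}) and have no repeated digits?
Last∈{1,3,5,7,9,11,13,15}. Last=0: 0. Last nonzero: 8×15×P(15,0) = 120. Total = 120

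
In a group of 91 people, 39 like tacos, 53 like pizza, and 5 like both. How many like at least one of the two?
|A∪B| = |A| + |B| - |A∩B| = 39 + 53 - 5 = 87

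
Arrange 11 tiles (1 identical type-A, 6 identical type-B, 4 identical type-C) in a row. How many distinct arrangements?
11! / (1! × 6! × 4!) = 2310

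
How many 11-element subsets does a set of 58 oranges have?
C(58,11) = 58!/(11!×47!) = 227692286640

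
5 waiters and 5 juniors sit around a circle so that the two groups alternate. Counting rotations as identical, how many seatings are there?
Fix one of the waiters: (5-1)! ways for the remaining waiters, × 5! ways for the juniors = 24 × 120 = 2880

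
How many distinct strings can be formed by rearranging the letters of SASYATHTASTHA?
13! / (3! × 3! × 4! × 2! × 1!) = 3603600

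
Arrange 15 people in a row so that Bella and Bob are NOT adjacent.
Total - adjacent = 15! - (15-1)!×2 = 1307674368000 - 174356582400 = 1133317785600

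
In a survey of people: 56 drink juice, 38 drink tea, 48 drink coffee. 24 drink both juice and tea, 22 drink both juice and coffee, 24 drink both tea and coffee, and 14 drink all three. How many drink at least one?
|A∪B∪C| = 56+38+48-24-22-24+14 = 86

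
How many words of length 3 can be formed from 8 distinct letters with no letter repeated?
P(8,3) = 8!/(8-3)! = 336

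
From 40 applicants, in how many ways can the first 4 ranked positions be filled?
P(40,4) = 40!/(40-4)! = 2193360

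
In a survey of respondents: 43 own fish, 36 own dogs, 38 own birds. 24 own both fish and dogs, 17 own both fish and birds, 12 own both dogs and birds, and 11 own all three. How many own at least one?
|A∪B∪C| = 43+36+38-24-17-12+11 = 75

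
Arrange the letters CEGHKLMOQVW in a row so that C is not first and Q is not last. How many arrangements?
By inclusion-exclusion: 11! - 2×(11-1)! + (11-2)! = 39916800 - 7257600 + 362880 = 33022080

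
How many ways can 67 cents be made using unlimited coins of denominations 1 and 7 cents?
Coefficient of x^67 in 1/(1-x^1) · 1/(1-x^7). Use j coins of 7 for j = 0..⌊67/7⌋ = 9, the rest in 1s: 9 + 1 = 10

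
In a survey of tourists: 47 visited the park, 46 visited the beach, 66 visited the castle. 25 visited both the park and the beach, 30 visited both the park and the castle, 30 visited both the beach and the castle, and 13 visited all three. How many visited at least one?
|A∪B∪C| = 47+46+66-25-30-30+13 = 87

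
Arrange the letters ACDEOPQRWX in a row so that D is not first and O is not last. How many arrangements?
By inclusion-exclusion: 10! - 2×(10-1)! + (10-2)! = 3628800 - 725760 + 40320 = 2943360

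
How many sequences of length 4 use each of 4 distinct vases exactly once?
4! = 24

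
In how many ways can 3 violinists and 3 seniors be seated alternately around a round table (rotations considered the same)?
Fix one of the violinists: (3-1)! ways for the remaining violinists, × 3! ways for the seniors = 2 × 6 = 12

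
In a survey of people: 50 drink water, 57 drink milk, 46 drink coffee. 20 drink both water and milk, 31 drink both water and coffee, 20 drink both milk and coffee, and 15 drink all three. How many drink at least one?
|A∪B∪C| = 50+57+46-20-31-20+15 = 97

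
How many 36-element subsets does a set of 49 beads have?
C(49,36) = 49!/(36!×13!) = 262596783764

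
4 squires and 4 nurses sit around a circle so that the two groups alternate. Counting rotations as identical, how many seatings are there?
Fix one of the squires: (4-1)! ways for the remaining squires, × 4! ways for the nurses = 6 × 24 = 144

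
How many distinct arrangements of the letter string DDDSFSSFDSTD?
12! / (2! × 5! × 1! × 4!) = 83160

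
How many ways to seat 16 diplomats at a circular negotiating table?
Circular: fix one position, arrange the rest. (16-1)! = 1307674368000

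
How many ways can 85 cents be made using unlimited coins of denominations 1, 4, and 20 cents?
Coefficient of x^85 in 1/(1-x^1) · 1/(1-x^4) · 1/(1-x^20). Case on j = number of 20-cent coins (j = 0..4); remainder r = 85 - 20j is made from {1,4} in ⌊r/4⌋+1 ways. r = 85, 65, 45, 25, 5 → 22 + 17 + 12 + 7 + 2 = 60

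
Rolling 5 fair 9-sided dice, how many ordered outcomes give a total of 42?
Coefficient of x^42 in (x + x² + ... + x^9)^5. By inclusion-exclusion on dice exceeding 9: Σ_j (-1)^j C(5,j)·C(42-1-9j, 4) = C(5,0)·C(41,4) - C(5,1)·C(32,4) + C(5,2)·C(23,4) - C(5,3)·C(14,4) + C(5,4)·C(5,4) = 1·101270 - 5·35960 + 10·8855 - 10·1001 + 5·5 = 35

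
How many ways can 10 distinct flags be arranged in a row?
10! = 3628800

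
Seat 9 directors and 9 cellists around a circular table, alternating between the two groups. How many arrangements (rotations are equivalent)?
Fix one of the directors: (9-1)! ways for the remaining directors, × 9! ways for the cellists = 40320 × 362880 = 14631321600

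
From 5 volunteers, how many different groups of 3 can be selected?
C(5,3) = 5!/(3!×2!) = 10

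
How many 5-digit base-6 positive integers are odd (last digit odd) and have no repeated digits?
Last∈{1,3,5}. Last=0: 0. Last nonzero: 3×4×P(4,3) = 288. Total = 288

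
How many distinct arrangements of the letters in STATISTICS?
10! / (3! × 3! × 1! × 2! × 1!) = 50400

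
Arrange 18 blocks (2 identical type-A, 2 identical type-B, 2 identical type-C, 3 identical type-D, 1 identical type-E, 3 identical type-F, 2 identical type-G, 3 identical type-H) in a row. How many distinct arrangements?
18! / (2! × 2! × 2! × 3! × 1! × 3! × 2! × 3!) = 1852538688000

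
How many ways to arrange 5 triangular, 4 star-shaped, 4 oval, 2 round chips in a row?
15! / (5! × 4! × 4! × 2!) = 9459450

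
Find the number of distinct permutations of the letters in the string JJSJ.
4! / (3! × 1!) = 4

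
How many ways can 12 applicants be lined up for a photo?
12! = 479001600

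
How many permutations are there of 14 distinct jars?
14! = 87178291200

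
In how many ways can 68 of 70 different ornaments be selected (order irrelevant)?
C(70,68) = 70!/(68!×2!) = 2415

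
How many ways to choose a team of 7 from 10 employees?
C(10,7) = 10!/(7!×3!) = 120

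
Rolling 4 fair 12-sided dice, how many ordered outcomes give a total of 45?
Coefficient of x^45 in (x + x² + ... + x^12)^4. By inclusion-exclusion on dice exceeding 12: Σ_j (-1)^j C(4,j)·C(45-1-12j, 3) = C(4,0)·C(44,3) - C(4,1)·C(32,3) + C(4,2)·C(20,3) - C(4,3)·C(8,3) = 1·13244 - 4·4960 + 6·1140 - 4·56 = 20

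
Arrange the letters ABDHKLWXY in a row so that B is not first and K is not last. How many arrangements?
By inclusion-exclusion: 9! - 2×(9-1)! + (9-2)! = 362880 - 80640 + 5040 = 287280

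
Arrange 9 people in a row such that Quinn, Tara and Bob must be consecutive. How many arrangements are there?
Treat the 3 as one block: (9-3+1)! × 3! = 5040 × 6 = 30240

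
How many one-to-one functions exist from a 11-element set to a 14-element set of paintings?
P(14,11) = 14!/(14-11)! = 14529715200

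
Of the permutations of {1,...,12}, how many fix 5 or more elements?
Exactly j fixed points: C(12,j)·!(12-j); sum over j ≥ 5 (derangement numbers via !m = (m-1)·(!(m-1) + !(m-2)): !0..!7 = 1, 0, 1, 2, 9, 44, 265, 1854). Σ_{j=5}^{12} C(12,j)·!(12-j) = C(12,5)·!7 + C(12,6)·!6 + C(12,7)·!5 + C(12,8)·!4 + C(12,9)·!3 + C(12,10)·!2 + C(12,11)·!1 + C(12,12)·!0 = 792·1854 + 924·265 + 792·44 + 495·9 + 220·2 + 66·1 + 12·0 + 1·1 = 1753038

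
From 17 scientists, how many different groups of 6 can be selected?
C(17,6) = 17!/(6!×11!) = 12376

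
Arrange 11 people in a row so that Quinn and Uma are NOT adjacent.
Total - adjacent = 11! - (11-1)!×2 = 39916800 - 7257600 = 32659200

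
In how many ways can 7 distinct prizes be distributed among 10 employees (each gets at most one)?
P(10,7) = 10!/(10-7)! = 604800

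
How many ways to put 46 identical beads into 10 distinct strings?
C(46+10-1, 10-1) = C(55, 9) = 6358402050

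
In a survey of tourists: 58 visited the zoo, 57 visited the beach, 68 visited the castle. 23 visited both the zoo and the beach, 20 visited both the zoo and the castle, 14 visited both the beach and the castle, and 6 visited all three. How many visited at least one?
|A∪B∪C| = 58+57+68-23-20-14+6 = 132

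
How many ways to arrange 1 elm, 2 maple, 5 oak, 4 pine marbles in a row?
12! / (1! × 2! × 5! × 4!) = 83160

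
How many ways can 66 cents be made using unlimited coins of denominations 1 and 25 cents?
Coefficient of x^66 in 1/(1-x^1) · 1/(1-x^25). Use j coins of 25 for j = 0..⌊66/25⌋ = 2, the rest in 1s: 2 + 1 = 3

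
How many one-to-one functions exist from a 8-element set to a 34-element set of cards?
P(34,8) = 34!/(34-8)! = 732058145280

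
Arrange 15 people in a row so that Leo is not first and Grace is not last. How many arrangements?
By inclusion-exclusion: 15! - 2×(15-1)! + (15-2)! = 1307674368000 - 174356582400 + 6227020800 = 1139544806400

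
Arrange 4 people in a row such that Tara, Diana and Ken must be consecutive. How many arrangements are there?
Treat the 3 as one block: (4-3+1)! × 3! = 2 × 6 = 12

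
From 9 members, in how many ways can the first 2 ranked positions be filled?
P(9,2) = 9!/(9-2)! = 72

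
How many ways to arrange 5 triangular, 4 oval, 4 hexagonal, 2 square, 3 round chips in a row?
18! / (5! × 4! × 4! × 2! × 3!) = 7718911200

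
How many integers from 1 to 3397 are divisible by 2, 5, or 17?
⌊3397/2⌋+⌊3397/5⌋+⌊3397/17⌋ - ⌊3397/10⌋-⌊3397/34⌋-⌊3397/85⌋ + ⌊3397/170⌋ = 1698+679+199 - 339-99-39 + 19 = 2118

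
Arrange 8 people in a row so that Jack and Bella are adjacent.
Treat as block: (8-1)! × 2! = 5040 × 2 = 10080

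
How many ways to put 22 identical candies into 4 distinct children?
C(22+4-1, 4-1) = C(25, 3) = 2300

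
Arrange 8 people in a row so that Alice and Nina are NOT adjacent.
Total - adjacent = 8! - (8-1)!×2 = 40320 - 10080 = 30240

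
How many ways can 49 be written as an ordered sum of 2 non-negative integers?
C(49+2-1, 2-1) = C(50, 1) = 50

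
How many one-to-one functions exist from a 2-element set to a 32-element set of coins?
P(32,2) = 32!/(32-2)! = 992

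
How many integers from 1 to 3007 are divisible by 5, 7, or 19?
⌊3007/5⌋+⌊3007/7⌋+⌊3007/19⌋ - ⌊3007/35⌋-⌊3007/95⌋-⌊3007/133⌋ + ⌊3007/665⌋ = 601+429+158 - 85-31-22 + 4 = 1054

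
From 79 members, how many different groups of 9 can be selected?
C(79,9) = 79!/(9!×70!) = 205811513765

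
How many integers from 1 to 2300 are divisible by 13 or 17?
⌊2300/13⌋ + ⌊2300/17⌋ - ⌊2300/221⌋ = 176 + 135 - 10 = 301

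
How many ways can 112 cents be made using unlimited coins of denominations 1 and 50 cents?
Coefficient of x^112 in 1/(1-x^1) · 1/(1-x^50). Use j coins of 50 for j = 0..⌊112/50⌋ = 2, the rest in 1s: 2 + 1 = 3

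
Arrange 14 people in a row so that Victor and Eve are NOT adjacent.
Total - adjacent = 14! - (14-1)!×2 = 87178291200 - 12454041600 = 74724249600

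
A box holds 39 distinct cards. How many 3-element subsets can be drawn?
C(39,3) = 39!/(3!×36!) = 9139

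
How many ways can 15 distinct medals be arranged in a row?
15! = 1307674368000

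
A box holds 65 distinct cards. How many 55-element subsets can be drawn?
C(65,55) = 65!/(55!×10!) = 179013799328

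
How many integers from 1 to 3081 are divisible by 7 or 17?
⌊3081/7⌋ + ⌊3081/17⌋ - ⌊3081/119⌋ = 440 + 181 - 25 = 596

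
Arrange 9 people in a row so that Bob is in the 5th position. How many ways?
Fix one position: (9-1)! = 40320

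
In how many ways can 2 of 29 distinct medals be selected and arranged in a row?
P(29,2) = 29!/(29-2)! = 812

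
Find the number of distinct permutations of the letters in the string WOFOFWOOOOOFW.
13! / (3! × 7! × 3!) = 34320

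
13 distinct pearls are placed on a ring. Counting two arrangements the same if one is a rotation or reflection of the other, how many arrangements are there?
(13-1)!/2 = 479001600/2 = 239500800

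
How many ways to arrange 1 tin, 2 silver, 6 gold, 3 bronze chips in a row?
12! / (1! × 2! × 6! × 3!) = 55440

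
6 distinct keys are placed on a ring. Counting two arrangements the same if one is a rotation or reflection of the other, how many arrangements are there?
(6-1)!/2 = 120/2 = 60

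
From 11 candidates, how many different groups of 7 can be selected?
C(11,7) = 11!/(7!×4!) = 330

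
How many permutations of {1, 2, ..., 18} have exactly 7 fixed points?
Choose the 7 fixed points C(18,7) = 31824, derange the rest: !11 = Σ_{j=0}^{11} (-1)^j·11!/j! = 39916800 - 39916800 + 19958400 - 6652800 + 1663200 - 332640 + 55440 - 7920 + 990 - 110 + 11 - 1 = 14684570. Product = 31824 × 14684570 = 467321755680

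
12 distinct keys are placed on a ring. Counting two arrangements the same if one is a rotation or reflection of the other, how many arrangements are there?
(12-1)!/2 = 39916800/2 = 19958400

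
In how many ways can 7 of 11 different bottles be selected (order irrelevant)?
C(11,7) = 11!/(7!×4!) = 330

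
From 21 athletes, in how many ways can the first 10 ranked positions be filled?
P(21,10) = 21!/(21-10)! = 1279935820800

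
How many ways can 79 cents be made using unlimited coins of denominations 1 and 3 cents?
Coefficient of x^79 in 1/(1-x^1) · 1/(1-x^3). Use j coins of 3 for j = 0..⌊79/3⌋ = 26, the rest in 1s: 26 + 1 = 27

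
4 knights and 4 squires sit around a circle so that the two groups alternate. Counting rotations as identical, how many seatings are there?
Fix one of the knights: (4-1)! ways for the remaining knights, × 4! ways for the squires = 6 × 24 = 144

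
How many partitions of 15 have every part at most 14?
Let r_j(i) = number of partitions of i into parts ≤ j, for i = 0..15. r_1(i) = 1 for all i; r_j(i) = r_{j-1}(i) + r_j(i-j). Rows j = 2..14: ≤2: 1 1 2 2 3 3 4 4 5 5 6 6 7 7 8 8; ≤3: 1 1 2 3 4 5 7 8 10 12 14 16 19 21 24 27; ≤4: 1 1 2 3 5 6 9 11 15 18 23 27 34 39 47 54; ≤5: 1 1 2 3 5 7 10 13 18 23 30 37 47 57 70 84; ≤6: 1 1 2 3 5 7 11 14 20 26 35 44 58 71 90 110; ≤7: 1 1 2 3 5 7 11 15 21 28 38 49 65 82 105 131; ≤8: 1 1 2 3 5 7 11 15 22 29 40 52 70 89 116 146; ≤9: 1 1 2 3 5 7 11 15 22 30 41 54 73 94 123 157; ≤10: 1 1 2 3 5 7 11 15 22 30 42 55 75 97 128 164; ≤11: 1 1 2 3 5 7 11 15 22 30 42 56 76 99 131 169; ≤12: 1 1 2 3 5 7 11 15 22 30 42 56 77 100 133 172; ≤13: 1 1 2 3 5 7 11 15 22 30 42 56 77 101 134 174; ≤14: 1 1 2 3 5 7 11 15 22 30 42 56 77 101 135 175. r_14(15) = 175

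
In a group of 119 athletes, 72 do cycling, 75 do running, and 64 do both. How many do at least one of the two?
|A∪B| = |A| + |B| - |A∩B| = 72 + 75 - 64 = 83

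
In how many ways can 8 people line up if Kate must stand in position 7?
Fix one position: (8-1)! = 5040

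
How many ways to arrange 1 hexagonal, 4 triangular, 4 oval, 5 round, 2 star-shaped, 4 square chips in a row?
20! / (1! × 4! × 4! × 5! × 2! × 4!) = 733296564000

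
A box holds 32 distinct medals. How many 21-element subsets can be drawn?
C(32,21) = 32!/(21!×11!) = 129024480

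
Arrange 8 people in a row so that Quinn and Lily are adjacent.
Treat as block: (8-1)! × 2! = 5040 × 2 = 10080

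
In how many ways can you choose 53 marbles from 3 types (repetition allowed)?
C(53+3-1, 3-1) = C(55, 2) = 1485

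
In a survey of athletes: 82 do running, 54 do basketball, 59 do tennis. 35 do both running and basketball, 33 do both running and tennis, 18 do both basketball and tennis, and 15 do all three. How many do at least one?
|A∪B∪C| = 82+54+59-35-33-18+15 = 124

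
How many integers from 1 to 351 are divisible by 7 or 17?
⌊351/7⌋ + ⌊351/17⌋ - ⌊351/119⌋ = 50 + 20 - 2 = 68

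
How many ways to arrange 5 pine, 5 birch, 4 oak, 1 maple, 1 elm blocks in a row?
16! / (5! × 5! × 4! × 1! × 1!) = 60540480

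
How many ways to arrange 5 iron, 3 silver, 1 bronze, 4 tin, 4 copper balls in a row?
17! / (5! × 3! × 1! × 4! × 4!) = 857656800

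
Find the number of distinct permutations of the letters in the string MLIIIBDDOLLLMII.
15! / (4! × 1! × 5! × 2! × 1! × 2!) = 113513400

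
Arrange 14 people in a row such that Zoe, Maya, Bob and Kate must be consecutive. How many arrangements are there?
Treat the 4 as one block: (14-4+1)! × 4! = 39916800 × 24 = 958003200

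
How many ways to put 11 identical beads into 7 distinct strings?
C(11+7-1, 7-1) = C(17, 6) = 12376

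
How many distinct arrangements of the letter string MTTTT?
5! / (1! × 4!) = 5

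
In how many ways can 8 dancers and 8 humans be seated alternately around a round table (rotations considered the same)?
Fix one of the dancers: (8-1)! ways for the remaining dancers, × 8! ways for the humans = 5040 × 40320 = 203212800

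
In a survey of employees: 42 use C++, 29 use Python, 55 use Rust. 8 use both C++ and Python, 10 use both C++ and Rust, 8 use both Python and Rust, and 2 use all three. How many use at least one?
|A∪B∪C| = 42+29+55-8-10-8+2 = 102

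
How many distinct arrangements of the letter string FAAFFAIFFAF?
11! / (4! × 6! × 1!) = 2310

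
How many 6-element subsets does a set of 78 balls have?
C(78,6) = 78!/(6!×72!) = 256851595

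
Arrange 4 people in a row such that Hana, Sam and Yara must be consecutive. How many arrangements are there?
Treat the 3 as one block: (4-3+1)! × 3! = 2 × 6 = 12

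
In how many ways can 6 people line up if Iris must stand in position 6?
Fix one position: (6-1)! = 120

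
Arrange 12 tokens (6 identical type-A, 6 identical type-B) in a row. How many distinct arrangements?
12! / (6! × 6!) = 924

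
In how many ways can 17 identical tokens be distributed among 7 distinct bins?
C(17+7-1, 7-1) = C(23, 6) = 100947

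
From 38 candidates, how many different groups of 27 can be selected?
C(38,27) = 38!/(27!×11!) = 1203322288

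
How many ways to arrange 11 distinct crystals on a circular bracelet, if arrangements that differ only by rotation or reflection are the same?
(11-1)!/2 = 3628800/2 = 1814400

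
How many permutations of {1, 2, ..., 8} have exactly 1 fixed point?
Choose the 1 fixed point C(8,1) = 8, derange the rest: !7 = Σ_{j=0}^{7} (-1)^j·7!/j! = 5040 - 5040 + 2520 - 840 + 210 - 42 + 7 - 1 = 1854. Product = 8 × 1854 = 14832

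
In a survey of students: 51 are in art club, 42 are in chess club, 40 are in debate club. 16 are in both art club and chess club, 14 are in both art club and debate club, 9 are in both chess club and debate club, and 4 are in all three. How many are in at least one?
|A∪B∪C| = 51+42+40-16-14-9+4 = 98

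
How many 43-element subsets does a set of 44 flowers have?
C(44,43) = 44!/(43!×1!) = 44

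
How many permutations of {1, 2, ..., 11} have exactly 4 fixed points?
Choose the 4 fixed points C(11,4) = 330, derange the rest: !7 = Σ_{j=0}^{7} (-1)^j·7!/j! = 5040 - 5040 + 2520 - 840 + 210 - 42 + 7 - 1 = 1854. Product = 330 × 1854 = 611820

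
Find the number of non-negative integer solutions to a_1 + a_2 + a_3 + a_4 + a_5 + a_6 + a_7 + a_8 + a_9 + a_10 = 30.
C(30+10-1, 10-1) = C(39, 9) = 211915132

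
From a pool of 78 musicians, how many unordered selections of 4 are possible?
C(78,4) = 78!/(4!×74!) = 1426425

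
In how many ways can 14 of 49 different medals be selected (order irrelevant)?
C(49,14) = 49!/(14!×35!) = 675248872536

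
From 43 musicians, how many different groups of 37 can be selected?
C(43,37) = 43!/(37!×6!) = 6096454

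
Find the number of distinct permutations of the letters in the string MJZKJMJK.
8! / (1! × 2! × 2! × 3!) = 1680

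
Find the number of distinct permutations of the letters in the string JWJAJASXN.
9! / (1! × 1! × 3! × 1! × 2! × 1!) = 30240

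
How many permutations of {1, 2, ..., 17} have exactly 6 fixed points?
Choose the 6 fixed points C(17,6) = 12376, derange the rest: !11 = Σ_{j=0}^{11} (-1)^j·11!/j! = 39916800 - 39916800 + 19958400 - 6652800 + 1663200 - 332640 + 55440 - 7920 + 990 - 110 + 11 - 1 = 14684570. Product = 12376 × 14684570 = 181736238320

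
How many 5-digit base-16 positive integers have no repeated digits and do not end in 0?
Last digit: 15 nonzero choices. First digit: 14 (nonzero, ≠last). Middle 3: P(14,3) = 2184. Total = 458640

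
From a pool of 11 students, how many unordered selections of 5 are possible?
C(11,5) = 11!/(5!×6!) = 462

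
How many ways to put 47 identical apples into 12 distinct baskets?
C(47+12-1, 12-1) = C(58, 11) = 227692286640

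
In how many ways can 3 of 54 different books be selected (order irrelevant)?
C(54,3) = 54!/(3!×51!) = 24804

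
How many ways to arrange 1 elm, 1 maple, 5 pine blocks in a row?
7! / (1! × 1! × 5!) = 42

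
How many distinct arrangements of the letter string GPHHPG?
6! / (2! × 2! × 2!) = 90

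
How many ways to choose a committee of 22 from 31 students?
C(31,22) = 31!/(22!×9!) = 20160075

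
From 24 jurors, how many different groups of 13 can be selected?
C(24,13) = 24!/(13!×11!) = 2496144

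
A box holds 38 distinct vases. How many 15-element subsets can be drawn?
C(38,15) = 38!/(15!×23!) = 15471286560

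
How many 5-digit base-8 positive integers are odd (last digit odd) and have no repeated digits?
Last∈{1,3,5,7}. Last=0: 0. Last nonzero: 4×6×P(6,3) = 2880. Total = 2880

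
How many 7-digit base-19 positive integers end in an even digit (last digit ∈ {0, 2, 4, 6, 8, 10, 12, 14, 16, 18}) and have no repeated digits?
Last∈{0,2,4,6,8,10,12,14,16,18}. Last=0: 13366080. Last nonzero: 9×17×P(17,5) = 113611680. Total = 126977760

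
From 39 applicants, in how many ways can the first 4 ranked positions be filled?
P(39,4) = 39!/(39-4)! = 1974024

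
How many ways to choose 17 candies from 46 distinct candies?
C(46,17) = 46!/(17!×29!) = 1749695026860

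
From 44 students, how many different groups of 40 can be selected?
C(44,40) = 44!/(40!×4!) = 135751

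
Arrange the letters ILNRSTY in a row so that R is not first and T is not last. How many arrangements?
By inclusion-exclusion: 7! - 2×(7-1)! + (7-2)! = 5040 - 1440 + 120 = 3720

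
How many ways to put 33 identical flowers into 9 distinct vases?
C(33+9-1, 9-1) = C(41, 8) = 95548245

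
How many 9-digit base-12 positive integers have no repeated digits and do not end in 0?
Last digit: 11 nonzero choices. First digit: 10 (nonzero, ≠last). Middle 7: P(10,7) = 604800. Total = 66528000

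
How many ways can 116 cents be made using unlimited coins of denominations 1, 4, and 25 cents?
Coefficient of x^116 in 1/(1-x^1) · 1/(1-x^4) · 1/(1-x^25). Case on j = number of 25-cent coins (j = 0..4); remainder r = 116 - 25j is made from {1,4} in ⌊r/4⌋+1 ways. r = 116, 91, 66, 41, 16 → 30 + 23 + 17 + 11 + 5 = 86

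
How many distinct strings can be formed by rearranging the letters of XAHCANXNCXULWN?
14! / (1! × 1! × 2! × 1! × 2! × 1! × 3! × 3!) = 605404800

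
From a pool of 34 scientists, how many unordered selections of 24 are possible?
C(34,24) = 34!/(24!×10!) = 131128140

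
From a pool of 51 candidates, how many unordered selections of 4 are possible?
C(51,4) = 51!/(4!×47!) = 249900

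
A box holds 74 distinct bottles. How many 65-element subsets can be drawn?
C(74,65) = 74!/(65!×9!) = 110524147514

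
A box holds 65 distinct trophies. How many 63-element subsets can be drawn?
C(65,63) = 65!/(63!×2!) = 2080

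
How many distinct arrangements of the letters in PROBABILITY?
11! / (1! × 1! × 1! × 2! × 1! × 2! × 1! × 1! × 1!) = 9979200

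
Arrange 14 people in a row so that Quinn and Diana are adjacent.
Treat as block: (14-1)! × 2! = 6227020800 × 2 = 12454041600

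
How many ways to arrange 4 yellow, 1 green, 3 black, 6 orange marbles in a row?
14! / (4! × 1! × 3! × 6!) = 840840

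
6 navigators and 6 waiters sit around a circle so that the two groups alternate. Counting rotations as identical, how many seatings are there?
Fix one of the navigators: (6-1)! ways for the remaining navigators, × 6! ways for the waiters = 120 × 720 = 86400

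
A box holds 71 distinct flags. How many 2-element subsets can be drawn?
C(71,2) = 71!/(2!×69!) = 2485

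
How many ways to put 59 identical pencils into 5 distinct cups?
C(59+5-1, 5-1) = C(63, 4) = 595665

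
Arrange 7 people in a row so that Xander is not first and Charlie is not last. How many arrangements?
By inclusion-exclusion: 7! - 2×(7-1)! + (7-2)! = 5040 - 1440 + 120 = 3720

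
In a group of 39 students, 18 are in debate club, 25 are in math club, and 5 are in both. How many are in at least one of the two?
|A∪B| = |A| + |B| - |A∩B| = 18 + 25 - 5 = 38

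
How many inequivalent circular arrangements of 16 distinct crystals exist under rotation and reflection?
(16-1)!/2 = 1307674368000/2 = 653837184000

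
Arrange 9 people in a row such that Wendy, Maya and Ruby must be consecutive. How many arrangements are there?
Treat the 3 as one block: (9-3+1)! × 3! = 5040 × 6 = 30240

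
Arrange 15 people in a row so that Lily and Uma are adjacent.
Treat as block: (15-1)! × 2! = 87178291200 × 2 = 174356582400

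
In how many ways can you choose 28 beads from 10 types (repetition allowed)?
C(28+10-1, 10-1) = C(37, 9) = 124403620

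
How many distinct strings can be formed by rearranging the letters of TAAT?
4! / (2! × 2!) = 6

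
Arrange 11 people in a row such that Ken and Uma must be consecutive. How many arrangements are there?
Treat the 2 as one block: (11-2+1)! × 2! = 3628800 × 2 = 7257600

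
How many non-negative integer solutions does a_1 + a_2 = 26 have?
C(26+2-1, 2-1) = C(27, 1) = 27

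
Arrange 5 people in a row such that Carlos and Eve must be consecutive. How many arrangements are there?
Treat the 2 as one block: (5-2+1)! × 2! = 24 × 2 = 48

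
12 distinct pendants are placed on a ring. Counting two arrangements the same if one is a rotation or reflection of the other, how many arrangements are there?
(12-1)!/2 = 39916800/2 = 19958400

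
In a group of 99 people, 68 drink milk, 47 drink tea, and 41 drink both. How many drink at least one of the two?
|A∪B| = |A| + |B| - |A∩B| = 68 + 47 - 41 = 74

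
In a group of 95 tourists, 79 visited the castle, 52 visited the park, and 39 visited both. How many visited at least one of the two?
|A∪B| = |A| + |B| - |A∩B| = 79 + 52 - 39 = 92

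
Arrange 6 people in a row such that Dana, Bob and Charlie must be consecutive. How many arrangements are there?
Treat the 3 as one block: (6-3+1)! × 3! = 24 × 6 = 144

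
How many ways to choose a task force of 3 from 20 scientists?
C(20,3) = 20!/(3!×17!) = 1140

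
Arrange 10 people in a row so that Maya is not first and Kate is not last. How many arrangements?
By inclusion-exclusion: 10! - 2×(10-1)! + (10-2)! = 3628800 - 725760 + 40320 = 2943360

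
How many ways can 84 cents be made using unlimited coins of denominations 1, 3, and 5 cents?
Coefficient of x^84 in 1/(1-x^1) · 1/(1-x^3) · 1/(1-x^5). Case on j = number of 5-cent coins (j = 0..16); remainder r = 84 - 5j is made from {1,3} in ⌊r/3⌋+1 ways. r = 84, 79, 74, 69, 64, 59, 54, 49, 44, 39, 34, 29, 24, 19, 14, 9, 4 → 29 + 27 + 25 + 24 + 22 + 20 + 19 + 17 + 15 + 14 + 12 + 10 + 9 + 7 + 5 + 4 + 2 = 261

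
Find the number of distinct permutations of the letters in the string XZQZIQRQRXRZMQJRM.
17! / (2! × 2! × 1! × 1! × 4! × 4! × 3!) = 25729704000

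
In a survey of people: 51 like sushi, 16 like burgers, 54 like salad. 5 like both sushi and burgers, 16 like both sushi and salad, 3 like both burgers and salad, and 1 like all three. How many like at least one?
|A∪B∪C| = 51+16+54-5-16-3+1 = 98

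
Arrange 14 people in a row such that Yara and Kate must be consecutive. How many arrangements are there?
Treat the 2 as one block: (14-2+1)! × 2! = 6227020800 × 2 = 12454041600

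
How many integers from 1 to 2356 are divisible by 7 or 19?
⌊2356/7⌋ + ⌊2356/19⌋ - ⌊2356/133⌋ = 336 + 124 - 17 = 443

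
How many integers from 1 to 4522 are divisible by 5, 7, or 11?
⌊4522/5⌋+⌊4522/7⌋+⌊4522/11⌋ - ⌊4522/35⌋-⌊4522/55⌋-⌊4522/77⌋ + ⌊4522/385⌋ = 904+646+411 - 129-82-58 + 11 = 1703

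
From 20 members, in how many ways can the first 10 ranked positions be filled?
P(20,10) = 20!/(20-10)! = 670442572800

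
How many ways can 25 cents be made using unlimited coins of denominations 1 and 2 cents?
Coefficient of x^25 in 1/(1-x^1) · 1/(1-x^2). Use j coins of 2 for j = 0..⌊25/2⌋ = 12, the rest in 1s: 12 + 1 = 13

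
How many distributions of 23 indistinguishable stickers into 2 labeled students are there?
C(23+2-1, 2-1) = C(24, 1) = 24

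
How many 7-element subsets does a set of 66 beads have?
C(66,7) = 66!/(7!×59!) = 778789440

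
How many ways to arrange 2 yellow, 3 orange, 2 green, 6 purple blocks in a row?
13! / (2! × 3! × 2! × 6!) = 360360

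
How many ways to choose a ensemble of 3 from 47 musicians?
C(47,3) = 47!/(3!×44!) = 16215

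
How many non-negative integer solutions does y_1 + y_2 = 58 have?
C(58+2-1, 2-1) = C(59, 1) = 59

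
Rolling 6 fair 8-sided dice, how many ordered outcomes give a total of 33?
Coefficient of x^33 in (x + x² + ... + x^8)^6. By inclusion-exclusion on dice exceeding 8: Σ_j (-1)^j C(6,j)·C(33-1-8j, 5) = C(6,0)·C(32,5) - C(6,1)·C(24,5) + C(6,2)·C(16,5) - C(6,3)·C(8,5) = 1·201376 - 6·42504 + 15·4368 - 20·56 = 10752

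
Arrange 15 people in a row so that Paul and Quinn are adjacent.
Treat as block: (15-1)! × 2! = 87178291200 × 2 = 174356582400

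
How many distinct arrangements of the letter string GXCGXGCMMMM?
11! / (2! × 2! × 3! × 4!) = 69300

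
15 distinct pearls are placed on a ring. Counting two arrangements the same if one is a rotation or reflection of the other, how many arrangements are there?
(15-1)!/2 = 87178291200/2 = 43589145600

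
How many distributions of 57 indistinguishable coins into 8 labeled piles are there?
C(57+8-1, 8-1) = C(64, 7) = 621216192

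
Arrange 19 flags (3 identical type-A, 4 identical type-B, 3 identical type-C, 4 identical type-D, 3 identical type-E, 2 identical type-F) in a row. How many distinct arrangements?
19! / (3! × 4! × 3! × 4! × 3! × 2!) = 488864376000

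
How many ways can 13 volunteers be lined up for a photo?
13! = 6227020800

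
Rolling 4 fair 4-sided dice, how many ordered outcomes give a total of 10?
Coefficient of x^10 in (x + x² + ... + x^4)^4. By inclusion-exclusion on dice exceeding 4: Σ_j (-1)^j C(4,j)·C(10-1-4j, 3) = C(4,0)·C(9,3) - C(4,1)·C(5,3) = 1·84 - 4·10 = 44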